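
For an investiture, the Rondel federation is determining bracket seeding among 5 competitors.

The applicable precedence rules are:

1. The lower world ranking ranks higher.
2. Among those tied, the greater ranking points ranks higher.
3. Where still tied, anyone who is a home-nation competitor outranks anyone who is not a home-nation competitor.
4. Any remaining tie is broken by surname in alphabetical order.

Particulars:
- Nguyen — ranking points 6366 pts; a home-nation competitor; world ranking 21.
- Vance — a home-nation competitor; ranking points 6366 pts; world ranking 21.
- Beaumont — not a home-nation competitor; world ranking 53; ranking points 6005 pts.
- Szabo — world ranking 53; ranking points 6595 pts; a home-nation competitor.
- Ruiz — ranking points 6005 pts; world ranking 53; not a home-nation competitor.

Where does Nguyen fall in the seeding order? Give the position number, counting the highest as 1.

1

By world ranking (lower first): Nguyen and Vance (both 21); then Szabo, Beaumont and Ruiz (each 53).
Nguyen and Vance both have ranking points 6366 pts, so the next rule applies.
Nguyen and Vance are each a home-nation competitor, so the next rule applies.
Among Nguyen and Vance, alphabetically by surname: Nguyen before Vance.
Among Szabo, Beaumont and Ruiz, by ranking points (higher first): Szabo (6595 pts) before Beaumont and Ruiz (6005 pts).
Beaumont and Ruiz are each not a home-nation competitor, so the next rule applies.
Among Beaumont and Ruiz, alphabetically by surname: Beaumont before Ruiz.
Order: Nguyen, Vance, Szabo, Beaumont, Ruiz. So position 1.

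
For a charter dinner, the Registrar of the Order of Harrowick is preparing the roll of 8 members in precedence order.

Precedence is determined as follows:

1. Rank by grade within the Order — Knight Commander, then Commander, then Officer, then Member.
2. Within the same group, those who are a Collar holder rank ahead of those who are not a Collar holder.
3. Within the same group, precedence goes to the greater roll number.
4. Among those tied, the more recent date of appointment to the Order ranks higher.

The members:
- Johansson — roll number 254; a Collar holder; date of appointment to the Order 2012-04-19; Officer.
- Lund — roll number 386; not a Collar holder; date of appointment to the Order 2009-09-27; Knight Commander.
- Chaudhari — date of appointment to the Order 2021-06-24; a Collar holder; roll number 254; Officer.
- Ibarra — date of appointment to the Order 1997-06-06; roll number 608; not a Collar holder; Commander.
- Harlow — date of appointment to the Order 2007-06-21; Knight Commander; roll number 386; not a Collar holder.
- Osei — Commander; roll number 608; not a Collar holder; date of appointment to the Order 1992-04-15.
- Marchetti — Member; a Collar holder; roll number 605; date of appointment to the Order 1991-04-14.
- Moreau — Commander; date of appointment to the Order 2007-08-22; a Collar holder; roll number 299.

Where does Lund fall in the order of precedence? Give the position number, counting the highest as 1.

1

By grade within the Order: Lund and Harlow (Knight Commander); then Moreau, Ibarra and Osei (Commander); then Chaudhari and Johansson (Officer); then Marchetti (Member).
Lund and Harlow are each not a Collar holder, so the next rule applies.
Lund and Harlow both have roll number 386, so the next rule applies.
Among Lund and Harlow, by date of appointment to the Order (later first): Lund (2009-09-27) before Harlow (2007-06-21).
Among Moreau, Ibarra and Osei, a Collar holder before not a Collar holder: Moreau (a Collar holder) before Ibarra and Osei (not a Collar holder).
Ibarra and Osei both have roll number 608, so the next rule applies.
Among Ibarra and Osei, by date of appointment to the Order (later first): Ibarra (1997-06-06) before Osei (1992-04-15).
Chaudhari and Johansson are each a Collar holder, so the next rule applies.
Chaudhari and Johansson both have roll number 254, so the next rule applies.
Among Chaudhari and Johansson, by date of appointment to the Order (later first): Chaudhari (2021-06-24) before Johansson (2012-04-19).
Order: Lund, Harlow, Moreau, Ibarra, Osei, Chaudhari, Johansson, Marchetti. So position 1.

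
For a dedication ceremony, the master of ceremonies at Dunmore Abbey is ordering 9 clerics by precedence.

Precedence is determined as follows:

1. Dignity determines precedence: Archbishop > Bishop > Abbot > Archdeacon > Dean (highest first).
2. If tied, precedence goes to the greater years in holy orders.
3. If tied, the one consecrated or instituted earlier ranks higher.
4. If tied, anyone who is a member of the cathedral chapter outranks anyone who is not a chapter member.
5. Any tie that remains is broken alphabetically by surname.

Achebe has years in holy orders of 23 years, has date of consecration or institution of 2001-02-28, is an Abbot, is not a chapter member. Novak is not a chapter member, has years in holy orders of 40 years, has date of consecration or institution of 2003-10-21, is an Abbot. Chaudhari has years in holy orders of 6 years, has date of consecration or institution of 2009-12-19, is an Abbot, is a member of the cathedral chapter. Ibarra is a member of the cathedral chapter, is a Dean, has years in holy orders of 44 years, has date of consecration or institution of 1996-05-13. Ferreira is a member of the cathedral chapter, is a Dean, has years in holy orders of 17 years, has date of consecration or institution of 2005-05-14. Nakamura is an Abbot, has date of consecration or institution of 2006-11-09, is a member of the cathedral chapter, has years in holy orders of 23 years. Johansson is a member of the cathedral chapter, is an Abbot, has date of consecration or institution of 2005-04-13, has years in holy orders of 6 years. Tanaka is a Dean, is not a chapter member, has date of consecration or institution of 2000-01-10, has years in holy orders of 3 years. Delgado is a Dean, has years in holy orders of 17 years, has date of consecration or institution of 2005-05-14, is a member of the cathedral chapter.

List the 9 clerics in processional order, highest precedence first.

Novak, Achebe, Nakamura, Johansson, Chaudhari, Ibarra, Delgado, Ferreira, Tanaka

By dignity: Novak, Achebe, Nakamura, Johansson and Chaudhari (Abbot); then Ibarra, Delgado, Ferreira and Tanaka (Dean).
Among Novak, Achebe, Nakamura, Johansson and Chaudhari, by years in holy orders (higher first): Novak (40 years) before Achebe and Nakamura (23 years) before Johansson and Chaudhari (6 years).
Among Achebe and Nakamura, by date of consecration or institution (earlier first): Achebe (2001-02-28) before Nakamura (2006-11-09).
Among Johansson and Chaudhari, by date of consecration or institution (earlier first): Johansson (2005-04-13) before Chaudhari (2009-12-19).
Among Ibarra, Delgado, Ferreira and Tanaka, by years in holy orders (higher first): Ibarra (44 years) before Delgado and Ferreira (17 years) before Tanaka (3 years).
Delgado and Ferreira both have date of consecration or institution 2005-05-14, so the next rule applies.
Delgado and Ferreira are each a member of the cathedral chapter, so the next rule applies.
Among Delgado and Ferreira, alphabetically by surname: Delgado before Ferreira.
Full order: Novak, Achebe, Nakamura, Johansson, Chaudhari, Ibarra, Delgado, Ferreira, Tanaka.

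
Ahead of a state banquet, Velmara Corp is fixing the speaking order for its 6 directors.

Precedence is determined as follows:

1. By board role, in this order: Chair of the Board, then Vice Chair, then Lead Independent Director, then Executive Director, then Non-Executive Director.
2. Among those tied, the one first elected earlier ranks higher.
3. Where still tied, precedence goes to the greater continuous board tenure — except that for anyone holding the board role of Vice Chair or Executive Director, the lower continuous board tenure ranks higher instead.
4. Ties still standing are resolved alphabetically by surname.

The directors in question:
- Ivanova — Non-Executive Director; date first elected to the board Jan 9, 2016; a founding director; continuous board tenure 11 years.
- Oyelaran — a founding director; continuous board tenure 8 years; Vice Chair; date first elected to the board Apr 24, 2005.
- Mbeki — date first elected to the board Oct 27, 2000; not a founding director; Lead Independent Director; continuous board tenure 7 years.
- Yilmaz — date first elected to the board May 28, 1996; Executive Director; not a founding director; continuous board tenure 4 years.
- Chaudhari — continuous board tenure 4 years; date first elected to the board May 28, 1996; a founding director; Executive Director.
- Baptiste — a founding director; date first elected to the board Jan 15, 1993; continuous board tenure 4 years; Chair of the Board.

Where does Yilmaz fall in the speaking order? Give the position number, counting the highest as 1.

5

By board role: Baptiste (Chair of the Board); then Oyelaran (Vice Chair); then Mbeki (Lead Independent Director); then Chaudhari and Yilmaz (Executive Director); then Ivanova (Non-Executive Director).
Chaudhari and Yilmaz both have date first elected to the board May 28, 1996, so the next rule applies.
Chaudhari and Yilmaz both have continuous board tenure 4 years, so the next rule applies.
Among Chaudhari and Yilmaz, alphabetically by surname: Chaudhari before Yilmaz.
Order: Baptiste, Oyelaran, Mbeki, Chaudhari, Yilmaz, Ivanova. So position 5.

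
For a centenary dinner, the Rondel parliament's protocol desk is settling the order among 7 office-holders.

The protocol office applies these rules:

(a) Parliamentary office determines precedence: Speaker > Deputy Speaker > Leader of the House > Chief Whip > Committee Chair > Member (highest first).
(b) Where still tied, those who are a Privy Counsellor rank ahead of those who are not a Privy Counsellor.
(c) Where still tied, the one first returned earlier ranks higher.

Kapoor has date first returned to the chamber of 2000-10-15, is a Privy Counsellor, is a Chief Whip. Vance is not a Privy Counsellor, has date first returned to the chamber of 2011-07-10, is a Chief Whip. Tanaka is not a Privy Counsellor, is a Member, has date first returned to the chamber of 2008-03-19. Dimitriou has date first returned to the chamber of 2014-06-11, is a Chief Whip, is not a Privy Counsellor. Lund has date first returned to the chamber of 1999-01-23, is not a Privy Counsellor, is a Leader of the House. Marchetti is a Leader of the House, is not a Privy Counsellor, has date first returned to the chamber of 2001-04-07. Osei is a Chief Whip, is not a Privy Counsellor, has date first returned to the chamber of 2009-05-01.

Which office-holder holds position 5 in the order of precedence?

By parliamentary office: Lund and Marchetti (Leader of the House); then Kapoor, Osei, Vance and Dimitriou (Chief Whip); then Tanaka (Member).
Lund and Marchetti are each not a Privy Counsellor, so the next rule applies.
Among Lund and Marchetti, by date first returned to the chamber (earlier first): Lund (1999-01-23) before Marchetti (2001-04-07).
Among Kapoor, Osei, Vance and Dimitriou, a Privy Counsellor before not a Privy Counsellor: Kapoor (a Privy Counsellor) before Osei, Vance and Dimitriou (not a Privy Counsellor).
Among Osei, Vance and Dimitriou, by date first returned to the chamber (earlier first): Osei (2009-05-01) before Vance (2011-07-10) before Dimitriou (2014-06-11).
Order: Lund, Marchetti, Kapoor, Osei, Vance, Dimitriou, Tanaka.

Vance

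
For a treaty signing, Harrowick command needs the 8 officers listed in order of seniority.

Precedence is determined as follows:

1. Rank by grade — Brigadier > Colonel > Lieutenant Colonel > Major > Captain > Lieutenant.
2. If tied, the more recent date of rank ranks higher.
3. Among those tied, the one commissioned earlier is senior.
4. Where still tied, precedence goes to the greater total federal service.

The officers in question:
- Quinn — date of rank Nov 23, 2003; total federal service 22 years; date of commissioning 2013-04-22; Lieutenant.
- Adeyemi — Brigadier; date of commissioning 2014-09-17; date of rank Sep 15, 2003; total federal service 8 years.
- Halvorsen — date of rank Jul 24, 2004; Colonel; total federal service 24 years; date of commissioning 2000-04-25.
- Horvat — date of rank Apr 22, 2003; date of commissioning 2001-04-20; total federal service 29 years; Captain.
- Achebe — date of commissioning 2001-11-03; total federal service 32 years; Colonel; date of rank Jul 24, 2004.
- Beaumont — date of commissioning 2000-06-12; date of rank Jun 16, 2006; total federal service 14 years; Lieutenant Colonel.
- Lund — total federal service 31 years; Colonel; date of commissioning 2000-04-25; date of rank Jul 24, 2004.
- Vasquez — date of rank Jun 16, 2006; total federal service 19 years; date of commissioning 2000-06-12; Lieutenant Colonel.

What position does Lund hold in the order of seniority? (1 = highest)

2

By grade: Adeyemi (Brigadier); then Lund, Halvorsen and Achebe (Colonel); then Vasquez and Beaumont (Lieutenant Colonel); then Horvat (Captain); then Quinn (Lieutenant).
Lund, Halvorsen and Achebe all have date of rank Jul 24, 2004, so the next rule applies.
Among Lund, Halvorsen and Achebe, by date of commissioning (earlier first): Lund and Halvorsen (2000-04-25) before Achebe (2001-11-03).
Among Lund and Halvorsen, by total federal service (higher first): Lund (31 years) before Halvorsen (24 years).
Vasquez and Beaumont both have date of rank Jun 16, 2006, so the next rule applies.
Vasquez and Beaumont both have date of commissioning 2000-06-12, so the next rule applies.
Among Vasquez and Beaumont, by total federal service (higher first): Vasquez (19 years) before Beaumont (14 years).
Order: Adeyemi, Lund, Halvorsen, Achebe, Vasquez, Beaumont, Horvat, Quinn. So position 2.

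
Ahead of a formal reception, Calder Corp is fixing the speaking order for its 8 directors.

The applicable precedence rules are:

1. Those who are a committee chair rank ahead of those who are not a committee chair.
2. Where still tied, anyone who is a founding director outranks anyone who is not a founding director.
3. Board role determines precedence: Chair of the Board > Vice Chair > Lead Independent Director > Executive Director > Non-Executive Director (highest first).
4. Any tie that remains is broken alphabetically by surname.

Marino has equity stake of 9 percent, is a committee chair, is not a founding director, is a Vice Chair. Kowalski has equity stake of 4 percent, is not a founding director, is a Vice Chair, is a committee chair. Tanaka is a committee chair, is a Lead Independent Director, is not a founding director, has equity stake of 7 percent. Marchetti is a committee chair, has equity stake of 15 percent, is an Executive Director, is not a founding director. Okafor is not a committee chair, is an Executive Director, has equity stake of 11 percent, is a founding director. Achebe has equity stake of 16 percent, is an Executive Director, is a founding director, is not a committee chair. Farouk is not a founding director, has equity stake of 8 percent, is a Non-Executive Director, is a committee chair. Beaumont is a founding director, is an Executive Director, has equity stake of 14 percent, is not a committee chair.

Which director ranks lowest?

By the first rule: Kowalski, Marino, Tanaka, Marchetti and Farouk (each a committee chair); then Achebe, Beaumont and Okafor (each not a committee chair).
Kowalski, Marino, Tanaka, Marchetti and Farouk are each not a founding director, so the next rule applies.
Among Kowalski, Marino, Tanaka, Marchetti and Farouk, by board role: Kowalski and Marino (Vice Chair) before Tanaka (Lead Independent Director) before Marchetti (Executive Director) before Farouk (Non-Executive Director).
Among Kowalski and Marino, alphabetically by surname: Kowalski before Marino.
Achebe, Beaumont and Okafor are each a founding director, so the next rule applies.
Achebe, Beaumont and Okafor are each Executive Director, so the next rule applies.
Among Achebe, Beaumont and Okafor, alphabetically by surname: Achebe before Beaumont before Okafor.
Order: Kowalski, Marino, Tanaka, Marchetti, Farouk, Achebe, Beaumont, Okafor.

Okafor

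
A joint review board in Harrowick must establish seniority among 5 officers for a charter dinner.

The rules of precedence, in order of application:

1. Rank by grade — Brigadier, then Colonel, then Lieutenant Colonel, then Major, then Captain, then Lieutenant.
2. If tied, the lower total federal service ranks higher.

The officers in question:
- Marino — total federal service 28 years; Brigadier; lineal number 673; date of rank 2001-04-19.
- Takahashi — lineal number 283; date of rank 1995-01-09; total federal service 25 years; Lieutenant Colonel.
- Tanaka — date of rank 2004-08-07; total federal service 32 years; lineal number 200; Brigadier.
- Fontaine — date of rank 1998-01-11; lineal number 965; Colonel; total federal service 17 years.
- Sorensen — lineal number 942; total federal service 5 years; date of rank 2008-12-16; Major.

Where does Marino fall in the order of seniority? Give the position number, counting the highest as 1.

1

By grade: Marino and Tanaka (Brigadier); then Fontaine (Colonel); then Takahashi (Lieutenant Colonel); then Sorensen (Major).
Among Marino and Tanaka, by total federal service (lower first): Marino (28 years) before Tanaka (32 years).
Order: Marino, Tanaka, Fontaine, Takahashi, Sorensen. So position 1.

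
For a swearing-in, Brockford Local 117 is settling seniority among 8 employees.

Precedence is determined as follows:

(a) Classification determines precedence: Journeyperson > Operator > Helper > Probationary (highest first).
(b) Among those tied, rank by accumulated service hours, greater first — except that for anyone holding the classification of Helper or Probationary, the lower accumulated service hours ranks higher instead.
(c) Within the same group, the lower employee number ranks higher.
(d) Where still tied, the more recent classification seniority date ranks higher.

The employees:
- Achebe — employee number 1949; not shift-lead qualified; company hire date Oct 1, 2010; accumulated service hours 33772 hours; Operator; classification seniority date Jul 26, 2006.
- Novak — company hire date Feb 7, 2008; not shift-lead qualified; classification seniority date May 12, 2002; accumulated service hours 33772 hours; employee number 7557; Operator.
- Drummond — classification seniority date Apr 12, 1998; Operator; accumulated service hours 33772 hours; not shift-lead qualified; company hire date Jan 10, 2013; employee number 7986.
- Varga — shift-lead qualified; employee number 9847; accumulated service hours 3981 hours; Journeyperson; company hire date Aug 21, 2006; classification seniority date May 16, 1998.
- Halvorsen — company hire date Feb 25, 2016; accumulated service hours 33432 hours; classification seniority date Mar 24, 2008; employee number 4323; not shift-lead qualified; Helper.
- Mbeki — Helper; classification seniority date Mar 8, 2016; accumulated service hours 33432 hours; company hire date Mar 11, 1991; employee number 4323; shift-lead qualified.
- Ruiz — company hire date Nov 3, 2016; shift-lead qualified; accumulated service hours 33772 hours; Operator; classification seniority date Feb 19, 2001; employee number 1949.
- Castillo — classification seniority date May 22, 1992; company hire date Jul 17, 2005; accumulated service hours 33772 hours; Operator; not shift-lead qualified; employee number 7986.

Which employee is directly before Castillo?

Drummond

By classification: Varga (Journeyperson); then Achebe, Ruiz, Novak, Drummond and Castillo (Operator); then Mbeki and Halvorsen (Helper).
Achebe, Ruiz, Novak, Drummond and Castillo all have accumulated service hours 33772 hours, so the next rule applies.
Among Achebe, Ruiz, Novak, Drummond and Castillo, by employee number (lower first): Achebe and Ruiz (1949) before Novak (7557) before Drummond and Castillo (7986).
Among Achebe and Ruiz, by classification seniority date (later first): Achebe (Jul 26, 2006) before Ruiz (Feb 19, 2001).
Among Drummond and Castillo, by classification seniority date (later first): Drummond (Apr 12, 1998) before Castillo (May 22, 1992).
Mbeki and Halvorsen both have accumulated service hours 33432 hours, so the next rule applies.
Mbeki and Halvorsen both have employee number 4323, so the next rule applies.
Among Mbeki and Halvorsen, by classification seniority date (later first): Mbeki (Mar 8, 2016) before Halvorsen (Mar 24, 2008).
Order: Varga, Achebe, Ruiz, Novak, Drummond, Castillo, Mbeki, Halvorsen.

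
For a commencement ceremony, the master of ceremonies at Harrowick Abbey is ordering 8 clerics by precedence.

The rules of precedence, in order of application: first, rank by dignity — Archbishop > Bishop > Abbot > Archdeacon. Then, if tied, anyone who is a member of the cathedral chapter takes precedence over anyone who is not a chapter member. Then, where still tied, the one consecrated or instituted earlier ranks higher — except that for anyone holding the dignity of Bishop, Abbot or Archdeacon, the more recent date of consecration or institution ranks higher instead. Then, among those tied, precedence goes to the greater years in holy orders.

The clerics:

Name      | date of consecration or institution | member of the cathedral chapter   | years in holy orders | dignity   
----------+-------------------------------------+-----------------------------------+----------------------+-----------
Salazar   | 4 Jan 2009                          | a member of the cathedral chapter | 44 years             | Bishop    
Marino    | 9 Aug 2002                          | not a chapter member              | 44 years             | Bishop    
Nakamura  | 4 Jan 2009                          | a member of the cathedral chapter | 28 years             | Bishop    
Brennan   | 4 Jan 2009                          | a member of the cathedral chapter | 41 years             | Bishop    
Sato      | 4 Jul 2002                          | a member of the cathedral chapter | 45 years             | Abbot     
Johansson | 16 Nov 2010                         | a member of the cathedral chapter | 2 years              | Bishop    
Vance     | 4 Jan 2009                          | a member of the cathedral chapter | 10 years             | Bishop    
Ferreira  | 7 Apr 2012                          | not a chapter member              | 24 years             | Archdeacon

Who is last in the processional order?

Ferreira

By dignity: Johansson, Salazar, Brennan, Nakamura, Vance and Marino (Bishop); then Sato (Abbot); then Ferreira (Archdeacon).
Among Johansson, Salazar, Brennan, Nakamura, Vance and Marino, a member of the cathedral chapter before not a chapter member: Johansson, Salazar, Brennan, Nakamura and Vance (a member of the cathedral chapter) before Marino (not a chapter member).
Among Johansson, Salazar, Brennan, Nakamura and Vance, by date of consecration or institution (later first) (reversed rule for this group): Johansson (16 Nov 2010) before Salazar, Brennan, Nakamura and Vance (4 Jan 2009).
Among Salazar, Brennan, Nakamura and Vance, by years in holy orders (higher first): Salazar (44 years) before Brennan (41 years) before Nakamura (28 years) before Vance (10 years).
Order: Johansson, Salazar, Brennan, Nakamura, Vance, Marino, Sato, Ferreira.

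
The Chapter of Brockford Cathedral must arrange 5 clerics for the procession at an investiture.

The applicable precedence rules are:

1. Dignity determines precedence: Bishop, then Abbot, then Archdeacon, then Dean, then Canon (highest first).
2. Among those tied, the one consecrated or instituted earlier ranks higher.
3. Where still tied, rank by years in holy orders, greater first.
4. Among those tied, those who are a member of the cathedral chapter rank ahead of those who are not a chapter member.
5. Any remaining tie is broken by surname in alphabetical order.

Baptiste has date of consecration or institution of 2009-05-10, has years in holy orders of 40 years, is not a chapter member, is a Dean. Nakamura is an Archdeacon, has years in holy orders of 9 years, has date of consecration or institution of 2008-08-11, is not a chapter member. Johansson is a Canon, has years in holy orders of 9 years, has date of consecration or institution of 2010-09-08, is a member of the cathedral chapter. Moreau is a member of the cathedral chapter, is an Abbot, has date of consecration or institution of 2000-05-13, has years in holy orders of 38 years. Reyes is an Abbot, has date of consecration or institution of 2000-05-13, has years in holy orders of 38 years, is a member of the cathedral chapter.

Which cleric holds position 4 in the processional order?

Baptiste

By dignity: Moreau and Reyes (Abbot); then Nakamura (Archdeacon); then Baptiste (Dean); then Johansson (Canon).
Moreau and Reyes both have date of consecration or institution 2000-05-13, so the next rule applies.
Moreau and Reyes both have years in holy orders 38 years, so the next rule applies.
Moreau and Reyes are each a member of the cathedral chapter, so the next rule applies.
Among Moreau and Reyes, alphabetically by surname: Moreau before Reyes.
Order: Moreau, Reyes, Nakamura, Baptiste, Johansson.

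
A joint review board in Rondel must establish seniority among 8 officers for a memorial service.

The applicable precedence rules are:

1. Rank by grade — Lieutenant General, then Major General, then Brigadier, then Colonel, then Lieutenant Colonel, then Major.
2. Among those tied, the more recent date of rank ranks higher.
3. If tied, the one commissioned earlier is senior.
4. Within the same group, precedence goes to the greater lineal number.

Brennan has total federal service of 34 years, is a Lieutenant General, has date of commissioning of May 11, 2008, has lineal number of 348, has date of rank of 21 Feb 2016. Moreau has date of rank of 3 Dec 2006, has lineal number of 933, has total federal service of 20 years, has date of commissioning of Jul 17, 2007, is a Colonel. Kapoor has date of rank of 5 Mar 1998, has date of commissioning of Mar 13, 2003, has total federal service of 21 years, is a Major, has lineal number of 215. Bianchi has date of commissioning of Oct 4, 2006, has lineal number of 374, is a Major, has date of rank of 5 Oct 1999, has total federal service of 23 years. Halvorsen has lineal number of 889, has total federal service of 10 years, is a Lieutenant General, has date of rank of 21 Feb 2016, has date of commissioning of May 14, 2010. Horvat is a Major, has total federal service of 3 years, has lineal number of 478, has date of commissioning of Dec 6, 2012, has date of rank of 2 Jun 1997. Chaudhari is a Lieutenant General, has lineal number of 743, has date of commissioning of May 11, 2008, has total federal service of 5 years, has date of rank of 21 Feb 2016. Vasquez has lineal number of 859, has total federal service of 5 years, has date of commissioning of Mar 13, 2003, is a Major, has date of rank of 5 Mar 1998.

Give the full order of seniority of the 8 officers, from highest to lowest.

Chaudhari, Brennan, Halvorsen, Moreau, Bianchi, Vasquez, Kapoor, Horvat

By grade: Chaudhari, Brennan and Halvorsen (Lieutenant General); then Moreau (Colonel); then Bianchi, Vasquez, Kapoor and Horvat (Major).
Chaudhari, Brennan and Halvorsen all have date of rank 21 Feb 2016, so the next rule applies.
Among Chaudhari, Brennan and Halvorsen, by date of commissioning (earlier first): Chaudhari and Brennan (May 11, 2008) before Halvorsen (May 14, 2010).
Among Chaudhari and Brennan, by lineal number (higher first): Chaudhari (743) before Brennan (348).
Among Bianchi, Vasquez, Kapoor and Horvat, by date of rank (later first): Bianchi (5 Oct 1999) before Vasquez and Kapoor (5 Mar 1998) before Horvat (2 Jun 1997).
Vasquez and Kapoor both have date of commissioning Mar 13, 2003, so the next rule applies.
Among Vasquez and Kapoor, by lineal number (higher first): Vasquez (859) before Kapoor (215).
Full order: Chaudhari, Brennan, Halvorsen, Moreau, Bianchi, Vasquez, Kapoor, Horvat.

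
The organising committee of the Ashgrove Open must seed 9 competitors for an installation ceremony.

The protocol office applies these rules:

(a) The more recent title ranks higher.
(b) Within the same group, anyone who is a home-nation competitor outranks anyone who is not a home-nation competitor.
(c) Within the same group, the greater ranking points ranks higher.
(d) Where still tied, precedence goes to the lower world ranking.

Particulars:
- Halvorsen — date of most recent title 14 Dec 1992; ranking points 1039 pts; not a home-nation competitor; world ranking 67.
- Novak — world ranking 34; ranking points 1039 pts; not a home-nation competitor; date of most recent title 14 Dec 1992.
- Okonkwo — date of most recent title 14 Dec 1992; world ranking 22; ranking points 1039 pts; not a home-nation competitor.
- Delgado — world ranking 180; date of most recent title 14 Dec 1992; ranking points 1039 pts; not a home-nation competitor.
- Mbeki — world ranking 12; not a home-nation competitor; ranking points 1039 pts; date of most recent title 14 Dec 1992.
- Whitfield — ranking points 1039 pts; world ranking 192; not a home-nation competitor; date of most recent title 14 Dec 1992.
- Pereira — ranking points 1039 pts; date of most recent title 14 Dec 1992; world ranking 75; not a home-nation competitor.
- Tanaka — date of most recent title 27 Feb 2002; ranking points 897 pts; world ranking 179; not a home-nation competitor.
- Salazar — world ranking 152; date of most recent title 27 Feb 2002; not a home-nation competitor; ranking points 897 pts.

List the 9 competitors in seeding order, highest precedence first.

Salazar, Tanaka, Mbeki, Okonkwo, Novak, Halvorsen, Pereira, Delgado, Whitfield

By date of most recent title (later first): Salazar and Tanaka (both 27 Feb 2002); then Mbeki, Okonkwo, Novak, Halvorsen, Pereira, Delgado and Whitfield (each 14 Dec 1992).
Salazar and Tanaka are each not a home-nation competitor, so the next rule applies.
Salazar and Tanaka both have ranking points 897 pts, so the next rule applies.
Among Salazar and Tanaka, by world ranking (lower first): Salazar (152) before Tanaka (179).
Mbeki, Okonkwo, Novak, Halvorsen, Pereira, Delgado and Whitfield are each not a home-nation competitor, so the next rule applies.
Mbeki, Okonkwo, Novak, Halvorsen, Pereira, Delgado and Whitfield all have ranking points 1039 pts, so the next rule applies.
Among Mbeki, Okonkwo, Novak, Halvorsen, Pereira, Delgado and Whitfield, by world ranking (lower first): Mbeki (12) before Okonkwo (22) before Novak (34) before Halvorsen (67) before Pereira (75) before Delgado (180) before Whitfield (192).
Full order: Salazar, Tanaka, Mbeki, Okonkwo, Novak, Halvorsen, Pereira, Delgado, Whitfield.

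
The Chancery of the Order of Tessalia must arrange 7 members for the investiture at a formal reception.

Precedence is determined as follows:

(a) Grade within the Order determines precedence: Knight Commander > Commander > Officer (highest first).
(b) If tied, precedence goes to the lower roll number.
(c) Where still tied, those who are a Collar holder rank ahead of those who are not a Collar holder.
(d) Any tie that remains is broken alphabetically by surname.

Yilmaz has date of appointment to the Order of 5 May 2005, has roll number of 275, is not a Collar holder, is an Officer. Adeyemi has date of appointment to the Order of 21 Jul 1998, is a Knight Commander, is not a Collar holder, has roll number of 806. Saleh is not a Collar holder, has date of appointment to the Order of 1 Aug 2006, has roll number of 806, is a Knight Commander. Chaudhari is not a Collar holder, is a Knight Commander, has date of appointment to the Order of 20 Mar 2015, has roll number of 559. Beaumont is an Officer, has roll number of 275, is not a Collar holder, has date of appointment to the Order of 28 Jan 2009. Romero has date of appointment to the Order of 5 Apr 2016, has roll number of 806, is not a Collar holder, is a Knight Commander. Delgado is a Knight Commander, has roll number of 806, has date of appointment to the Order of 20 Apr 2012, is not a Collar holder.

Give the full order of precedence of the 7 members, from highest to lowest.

By grade within the Order: Chaudhari, Adeyemi, Delgado, Romero and Saleh (Knight Commander); then Beaumont and Yilmaz (Officer).
Among Chaudhari, Adeyemi, Delgado, Romero and Saleh, by roll number (lower first): Chaudhari (559) before Adeyemi, Delgado, Romero and Saleh (806).
Adeyemi, Delgado, Romero and Saleh are each not a Collar holder, so the next rule applies.
Among Adeyemi, Delgado, Romero and Saleh, alphabetically by surname: Adeyemi before Delgado before Romero before Saleh.
Beaumont and Yilmaz both have roll number 275, so the next rule applies.
Beaumont and Yilmaz are each not a Collar holder, so the next rule applies.
Among Beaumont and Yilmaz, alphabetically by surname: Beaumont before Yilmaz.
Full order: Chaudhari, Adeyemi, Delgado, Romero, Saleh, Beaumont, Yilmaz.

Chaudhari, Adeyemi, Delgado, Romero, Saleh, Beaumont, Yilmaz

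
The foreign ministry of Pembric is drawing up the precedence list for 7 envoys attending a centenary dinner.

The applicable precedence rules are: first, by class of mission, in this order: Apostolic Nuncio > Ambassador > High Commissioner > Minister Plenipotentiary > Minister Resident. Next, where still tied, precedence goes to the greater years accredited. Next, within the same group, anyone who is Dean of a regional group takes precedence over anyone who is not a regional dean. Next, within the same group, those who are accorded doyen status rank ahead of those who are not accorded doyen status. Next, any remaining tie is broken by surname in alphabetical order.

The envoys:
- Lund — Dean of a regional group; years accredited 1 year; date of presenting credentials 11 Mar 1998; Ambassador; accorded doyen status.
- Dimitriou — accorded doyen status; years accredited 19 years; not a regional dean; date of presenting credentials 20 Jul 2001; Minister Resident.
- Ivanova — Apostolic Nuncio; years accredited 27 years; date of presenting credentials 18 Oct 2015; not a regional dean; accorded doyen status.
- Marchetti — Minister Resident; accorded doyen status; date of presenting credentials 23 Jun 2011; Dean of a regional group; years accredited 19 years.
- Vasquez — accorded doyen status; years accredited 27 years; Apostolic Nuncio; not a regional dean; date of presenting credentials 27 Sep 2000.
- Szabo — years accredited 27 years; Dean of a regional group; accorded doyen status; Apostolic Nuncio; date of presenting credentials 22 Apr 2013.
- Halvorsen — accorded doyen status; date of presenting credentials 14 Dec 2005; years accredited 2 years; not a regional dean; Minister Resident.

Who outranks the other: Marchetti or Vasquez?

By class of mission: Szabo, Ivanova and Vasquez (Apostolic Nuncio); then Lund (Ambassador); then Marchetti, Dimitriou and Halvorsen (Minister Resident).
Szabo, Ivanova and Vasquez all have years accredited 27 years, so the next rule applies.
Among Szabo, Ivanova and Vasquez, Dean of a regional group before not a regional dean: Szabo (Dean of a regional group) before Ivanova and Vasquez (not a regional dean).
Ivanova and Vasquez are each accorded doyen status, so the next rule applies.
Among Ivanova and Vasquez, alphabetically by surname: Ivanova before Vasquez.
Among Marchetti, Dimitriou and Halvorsen, by years accredited (higher first): Marchetti and Dimitriou (19 years) before Halvorsen (2 years).
Among Marchetti and Dimitriou, Dean of a regional group before not a regional dean: Marchetti (Dean of a regional group) before Dimitriou (not a regional dean).
So Vasquez takes precedence.

Vasquez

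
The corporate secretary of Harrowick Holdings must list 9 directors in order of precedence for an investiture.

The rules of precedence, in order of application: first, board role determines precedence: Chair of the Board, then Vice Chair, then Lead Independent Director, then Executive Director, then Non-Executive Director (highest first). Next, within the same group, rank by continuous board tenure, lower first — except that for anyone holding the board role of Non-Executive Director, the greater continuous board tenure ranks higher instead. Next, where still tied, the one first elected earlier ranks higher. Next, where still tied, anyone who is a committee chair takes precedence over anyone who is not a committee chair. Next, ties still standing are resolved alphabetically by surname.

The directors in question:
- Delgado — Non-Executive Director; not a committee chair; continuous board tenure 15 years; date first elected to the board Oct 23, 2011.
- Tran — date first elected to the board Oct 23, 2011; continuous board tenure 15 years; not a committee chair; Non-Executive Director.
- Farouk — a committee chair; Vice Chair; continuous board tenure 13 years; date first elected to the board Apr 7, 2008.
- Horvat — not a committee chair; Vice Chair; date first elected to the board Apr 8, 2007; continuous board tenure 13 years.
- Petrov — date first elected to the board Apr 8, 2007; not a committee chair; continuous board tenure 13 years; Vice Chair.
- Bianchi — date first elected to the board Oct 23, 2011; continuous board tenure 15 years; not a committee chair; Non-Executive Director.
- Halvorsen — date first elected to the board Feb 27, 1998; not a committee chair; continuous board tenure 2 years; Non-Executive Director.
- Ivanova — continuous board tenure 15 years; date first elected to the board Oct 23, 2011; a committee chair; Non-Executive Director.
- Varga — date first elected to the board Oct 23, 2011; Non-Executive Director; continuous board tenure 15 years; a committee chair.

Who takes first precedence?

By board role: Horvat, Petrov and Farouk (Vice Chair); then Ivanova, Varga, Bianchi, Delgado, Tran and Halvorsen (Non-Executive Director).
Horvat, Petrov and Farouk all have continuous board tenure 13 years, so the next rule applies.
Among Horvat, Petrov and Farouk, by date first elected to the board (earlier first): Horvat and Petrov (Apr 8, 2007) before Farouk (Apr 7, 2008).
Horvat and Petrov are each not a committee chair, so the next rule applies.
Among Horvat and Petrov, alphabetically by surname: Horvat before Petrov.
Among Ivanova, Varga, Bianchi, Delgado, Tran and Halvorsen, by continuous board tenure (higher first) (reversed rule for this group): Ivanova, Varga, Bianchi, Delgado and Tran (15 years) before Halvorsen (2 years).
Ivanova, Varga, Bianchi, Delgado and Tran all have date first elected to the board Oct 23, 2011, so the next rule applies.
Among Ivanova, Varga, Bianchi, Delgado and Tran, a committee chair before not a committee chair: Ivanova and Varga (a committee chair) before Bianchi, Delgado and Tran (not a committee chair).
Among Ivanova and Varga, alphabetically by surname: Ivanova before Varga.
Among Bianchi, Delgado and Tran, alphabetically by surname: Bianchi before Delgado before Tran.
Order: Horvat, Petrov, Farouk, Ivanova, Varga, Bianchi, Delgado, Tran, Halvorsen.

Horvat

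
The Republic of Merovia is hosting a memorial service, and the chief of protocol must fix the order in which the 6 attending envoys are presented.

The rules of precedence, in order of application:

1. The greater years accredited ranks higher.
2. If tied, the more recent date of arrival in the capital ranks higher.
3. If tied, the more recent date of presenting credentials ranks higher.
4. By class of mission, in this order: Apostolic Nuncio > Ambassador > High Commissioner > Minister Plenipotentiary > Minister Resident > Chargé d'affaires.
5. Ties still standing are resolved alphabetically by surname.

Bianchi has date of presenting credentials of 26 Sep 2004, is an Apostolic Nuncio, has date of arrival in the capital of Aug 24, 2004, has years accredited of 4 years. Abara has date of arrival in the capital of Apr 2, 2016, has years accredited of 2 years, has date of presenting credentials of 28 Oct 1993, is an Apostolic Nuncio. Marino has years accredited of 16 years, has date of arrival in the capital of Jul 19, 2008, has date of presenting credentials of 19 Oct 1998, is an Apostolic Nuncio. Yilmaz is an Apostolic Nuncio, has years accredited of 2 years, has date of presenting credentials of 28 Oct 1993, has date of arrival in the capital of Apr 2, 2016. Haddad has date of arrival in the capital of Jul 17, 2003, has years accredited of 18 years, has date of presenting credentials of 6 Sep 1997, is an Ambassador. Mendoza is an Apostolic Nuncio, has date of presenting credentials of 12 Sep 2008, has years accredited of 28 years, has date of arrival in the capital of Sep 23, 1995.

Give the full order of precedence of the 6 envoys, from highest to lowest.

Mendoza, Haddad, Marino, Bianchi, Abara, Yilmaz

By years accredited (higher first): Mendoza (28 years); then Haddad (18 years); then Marino (16 years); then Bianchi (4 years); then Abara and Yilmaz (both 2 years).
Abara and Yilmaz both have date of arrival in the capital Apr 2, 2016, so the next rule applies.
Abara and Yilmaz both have date of presenting credentials 28 Oct 1993, so the next rule applies.
Abara and Yilmaz are each Apostolic Nuncio, so the next rule applies.
Among Abara and Yilmaz, alphabetically by surname: Abara before Yilmaz.
Full order: Mendoza, Haddad, Marino, Bianchi, Abara, Yilmaz.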